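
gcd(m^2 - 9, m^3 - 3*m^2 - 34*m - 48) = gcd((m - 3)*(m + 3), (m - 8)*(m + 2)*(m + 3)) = m + 3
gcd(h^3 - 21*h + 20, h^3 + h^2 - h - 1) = h - 1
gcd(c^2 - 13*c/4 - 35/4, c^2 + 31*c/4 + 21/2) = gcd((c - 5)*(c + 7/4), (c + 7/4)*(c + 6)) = c + 7/4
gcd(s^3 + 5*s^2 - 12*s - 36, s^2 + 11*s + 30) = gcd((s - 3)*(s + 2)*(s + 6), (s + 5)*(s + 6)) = s + 6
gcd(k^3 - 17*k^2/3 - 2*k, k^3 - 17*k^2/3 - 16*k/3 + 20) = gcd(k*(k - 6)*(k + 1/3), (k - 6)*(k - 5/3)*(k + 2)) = k - 6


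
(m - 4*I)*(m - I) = m^2 - 5*I*m - 4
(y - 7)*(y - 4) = y^2 - 11*y + 28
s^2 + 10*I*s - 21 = (s + 3*I)*(s + 7*I)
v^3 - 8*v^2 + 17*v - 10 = (v - 5)*(v - 2)*(v - 1)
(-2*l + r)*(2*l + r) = -4*l^2 + r^2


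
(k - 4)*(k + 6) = k^2 + 2*k - 24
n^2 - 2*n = n*(n - 2)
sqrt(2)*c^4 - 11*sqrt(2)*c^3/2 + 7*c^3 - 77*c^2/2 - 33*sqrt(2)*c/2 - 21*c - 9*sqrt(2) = (c - 6)*(c + 1/2)*(c + 3*sqrt(2))*(sqrt(2)*c + 1)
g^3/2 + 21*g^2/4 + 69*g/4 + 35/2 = (g/2 + 1)*(g + 7/2)*(g + 5)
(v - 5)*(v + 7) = v^2 + 2*v - 35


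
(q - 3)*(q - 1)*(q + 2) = q^3 - 2*q^2 - 5*q + 6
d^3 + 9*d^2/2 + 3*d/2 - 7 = (d - 1)*(d + 2)*(d + 7/2)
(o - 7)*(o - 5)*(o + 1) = o^3 - 11*o^2 + 23*o + 35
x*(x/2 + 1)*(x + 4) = x^3/2 + 3*x^2 + 4*x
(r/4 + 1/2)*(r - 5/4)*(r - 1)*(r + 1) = r^4/4 + 3*r^3/16 - 7*r^2/8 - 3*r/16 + 5/8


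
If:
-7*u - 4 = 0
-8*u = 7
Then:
No Solution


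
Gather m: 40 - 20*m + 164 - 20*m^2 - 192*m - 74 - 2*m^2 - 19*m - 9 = -22*m^2 - 231*m + 121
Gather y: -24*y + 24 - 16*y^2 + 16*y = -16*y^2 - 8*y + 24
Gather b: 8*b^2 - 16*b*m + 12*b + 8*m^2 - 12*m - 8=8*b^2 + b*(12 - 16*m) + 8*m^2 - 12*m - 8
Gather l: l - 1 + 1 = l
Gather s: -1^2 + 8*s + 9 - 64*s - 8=-56*s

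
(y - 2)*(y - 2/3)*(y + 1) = y^3 - 5*y^2/3 - 4*y/3 + 4/3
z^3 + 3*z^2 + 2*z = z*(z + 1)*(z + 2)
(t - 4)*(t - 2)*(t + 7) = t^3 + t^2 - 34*t + 56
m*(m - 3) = m^2 - 3*m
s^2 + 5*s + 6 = (s + 2)*(s + 3)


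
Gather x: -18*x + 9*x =-9*x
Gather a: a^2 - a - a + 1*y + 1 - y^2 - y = a^2 - 2*a - y^2 + 1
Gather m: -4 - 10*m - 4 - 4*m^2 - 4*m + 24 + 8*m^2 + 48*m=4*m^2 + 34*m + 16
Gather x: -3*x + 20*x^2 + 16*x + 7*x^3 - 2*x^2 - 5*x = 7*x^3 + 18*x^2 + 8*x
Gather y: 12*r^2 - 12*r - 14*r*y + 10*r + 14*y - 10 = 12*r^2 - 2*r + y*(14 - 14*r) - 10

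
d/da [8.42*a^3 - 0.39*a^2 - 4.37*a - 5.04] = 25.26*a^2 - 0.78*a - 4.37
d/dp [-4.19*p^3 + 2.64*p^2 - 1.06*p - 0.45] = -12.57*p^2 + 5.28*p - 1.06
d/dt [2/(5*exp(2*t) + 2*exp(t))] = 4*(-5*exp(t) - 1)*exp(-t)/(5*exp(t) + 2)^2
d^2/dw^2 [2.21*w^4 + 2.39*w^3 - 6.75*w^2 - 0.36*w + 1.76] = 26.52*w^2 + 14.34*w - 13.5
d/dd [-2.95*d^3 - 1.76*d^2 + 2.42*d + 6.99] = -8.85*d^2 - 3.52*d + 2.42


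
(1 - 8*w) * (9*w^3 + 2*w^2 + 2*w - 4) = -72*w^4 - 7*w^3 - 14*w^2 + 34*w - 4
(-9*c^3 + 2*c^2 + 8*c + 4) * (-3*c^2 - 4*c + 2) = 27*c^5 + 30*c^4 - 50*c^3 - 40*c^2 + 8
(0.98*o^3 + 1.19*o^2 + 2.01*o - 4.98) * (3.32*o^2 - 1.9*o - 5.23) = 3.2536*o^5 + 2.0888*o^4 - 0.713200000000001*o^3 - 26.5763*o^2 - 1.0503*o + 26.0454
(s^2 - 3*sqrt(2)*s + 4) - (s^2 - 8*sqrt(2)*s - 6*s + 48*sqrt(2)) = 6*s + 5*sqrt(2)*s - 48*sqrt(2) + 4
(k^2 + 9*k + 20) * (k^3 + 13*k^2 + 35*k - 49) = k^5 + 22*k^4 + 172*k^3 + 526*k^2 + 259*k - 980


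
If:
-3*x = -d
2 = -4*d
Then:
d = -1/2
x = -1/6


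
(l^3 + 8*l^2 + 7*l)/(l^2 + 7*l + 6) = l*(l + 7)/(l + 6)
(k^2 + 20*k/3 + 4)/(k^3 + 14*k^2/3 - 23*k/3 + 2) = (3*k + 2)/(3*k^2 - 4*k + 1)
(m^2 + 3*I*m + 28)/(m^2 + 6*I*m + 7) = (m - 4*I)/(m - I)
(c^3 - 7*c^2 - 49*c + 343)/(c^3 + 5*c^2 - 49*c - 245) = (c - 7)/(c + 5)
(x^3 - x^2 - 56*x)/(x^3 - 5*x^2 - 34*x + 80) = x*(x + 7)/(x^2 + 3*x - 10)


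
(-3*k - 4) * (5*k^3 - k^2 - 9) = -15*k^4 - 17*k^3 + 4*k^2 + 27*k + 36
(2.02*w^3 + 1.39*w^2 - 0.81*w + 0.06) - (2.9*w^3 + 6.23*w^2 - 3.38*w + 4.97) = -0.88*w^3 - 4.84*w^2 + 2.57*w - 4.91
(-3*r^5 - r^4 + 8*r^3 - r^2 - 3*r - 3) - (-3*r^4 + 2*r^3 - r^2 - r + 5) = -3*r^5 + 2*r^4 + 6*r^3 - 2*r - 8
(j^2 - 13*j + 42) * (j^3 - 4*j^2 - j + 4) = j^5 - 17*j^4 + 93*j^3 - 151*j^2 - 94*j + 168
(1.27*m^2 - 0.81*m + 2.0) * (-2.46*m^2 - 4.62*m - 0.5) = -3.1242*m^4 - 3.8748*m^3 - 1.8128*m^2 - 8.835*m - 1.0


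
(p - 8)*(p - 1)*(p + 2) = p^3 - 7*p^2 - 10*p + 16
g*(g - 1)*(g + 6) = g^3 + 5*g^2 - 6*g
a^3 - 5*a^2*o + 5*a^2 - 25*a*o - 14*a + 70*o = (a - 2)*(a + 7)*(a - 5*o)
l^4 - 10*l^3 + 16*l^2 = l^2*(l - 8)*(l - 2)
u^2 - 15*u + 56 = (u - 8)*(u - 7)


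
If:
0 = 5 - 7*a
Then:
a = 5/7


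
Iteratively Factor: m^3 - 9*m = (m - 3)*(m^2 + 3*m) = (m - 3)*(m + 3)*(m)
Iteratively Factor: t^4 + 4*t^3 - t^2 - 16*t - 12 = (t - 2)*(t^3 + 6*t^2 + 11*t + 6) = (t - 2)*(t + 1)*(t^2 + 5*t + 6) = (t - 2)*(t + 1)*(t + 3)*(t + 2)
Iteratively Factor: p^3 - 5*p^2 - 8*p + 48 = (p - 4)*(p^2 - p - 12) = (p - 4)*(p + 3)*(p - 4)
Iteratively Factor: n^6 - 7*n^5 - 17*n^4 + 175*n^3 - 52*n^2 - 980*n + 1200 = (n + 4)*(n^5 - 11*n^4 + 27*n^3 + 67*n^2 - 320*n + 300) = (n - 2)*(n + 4)*(n^4 - 9*n^3 + 9*n^2 + 85*n - 150) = (n - 5)*(n - 2)*(n + 4)*(n^3 - 4*n^2 - 11*n + 30) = (n - 5)^2*(n - 2)*(n + 4)*(n^2 + n - 6) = (n - 5)^2*(n - 2)*(n + 3)*(n + 4)*(n - 2)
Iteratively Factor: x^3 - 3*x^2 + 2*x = (x)*(x^2 - 3*x + 2) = x*(x - 2)*(x - 1)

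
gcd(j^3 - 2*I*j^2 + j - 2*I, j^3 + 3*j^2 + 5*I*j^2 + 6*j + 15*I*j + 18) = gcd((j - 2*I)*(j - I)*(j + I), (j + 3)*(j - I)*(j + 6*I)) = j - I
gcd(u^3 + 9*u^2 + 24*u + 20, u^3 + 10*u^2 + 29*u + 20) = u + 5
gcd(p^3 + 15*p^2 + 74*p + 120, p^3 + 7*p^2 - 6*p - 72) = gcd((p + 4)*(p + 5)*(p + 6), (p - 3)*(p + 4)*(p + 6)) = p^2 + 10*p + 24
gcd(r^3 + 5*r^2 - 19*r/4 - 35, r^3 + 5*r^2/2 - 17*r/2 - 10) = r^2 + 3*r/2 - 10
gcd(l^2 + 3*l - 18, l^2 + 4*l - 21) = l - 3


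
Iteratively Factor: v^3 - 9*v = (v - 3)*(v^2 + 3*v) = (v - 3)*(v + 3)*(v)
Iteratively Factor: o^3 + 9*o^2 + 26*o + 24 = (o + 3)*(o^2 + 6*o + 8) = (o + 3)*(o + 4)*(o + 2)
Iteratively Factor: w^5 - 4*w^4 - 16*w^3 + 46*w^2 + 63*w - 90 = (w + 3)*(w^4 - 7*w^3 + 5*w^2 + 31*w - 30) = (w + 2)*(w + 3)*(w^3 - 9*w^2 + 23*w - 15) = (w - 1)*(w + 2)*(w + 3)*(w^2 - 8*w + 15) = (w - 5)*(w - 1)*(w + 2)*(w + 3)*(w - 3)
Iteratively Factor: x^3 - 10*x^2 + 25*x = (x - 5)*(x^2 - 5*x) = (x - 5)^2*(x)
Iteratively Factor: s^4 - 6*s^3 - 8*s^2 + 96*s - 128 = (s - 4)*(s^3 - 2*s^2 - 16*s + 32) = (s - 4)*(s + 4)*(s^2 - 6*s + 8) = (s - 4)*(s - 2)*(s + 4)*(s - 4)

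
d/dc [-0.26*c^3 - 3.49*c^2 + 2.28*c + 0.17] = -0.78*c^2 - 6.98*c + 2.28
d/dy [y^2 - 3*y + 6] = 2*y - 3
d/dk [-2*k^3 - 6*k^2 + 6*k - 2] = -6*k^2 - 12*k + 6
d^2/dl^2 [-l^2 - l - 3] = -2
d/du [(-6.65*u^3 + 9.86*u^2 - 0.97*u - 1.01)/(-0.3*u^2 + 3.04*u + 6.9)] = (1.995*u^4 - 40.432*u^3 - 107.9716*u^2 + 135.462*u - 3.6226)/(0.09*u^4 - 1.824*u^3 + 5.1016*u^2 + 41.952*u + 47.61)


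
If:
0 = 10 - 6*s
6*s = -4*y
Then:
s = 5/3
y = -5/2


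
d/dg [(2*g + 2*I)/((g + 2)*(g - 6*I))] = 2*((g + 2)*(g - 6*I) - (g + 2)*(g + I) - (g - 6*I)*(g + I))/((g + 2)^2*(g - 6*I)^2)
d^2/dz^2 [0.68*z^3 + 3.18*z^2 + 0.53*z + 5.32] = 4.08*z + 6.36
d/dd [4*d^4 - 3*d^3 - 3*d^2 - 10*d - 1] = 16*d^3 - 9*d^2 - 6*d - 10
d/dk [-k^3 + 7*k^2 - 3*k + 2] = -3*k^2 + 14*k - 3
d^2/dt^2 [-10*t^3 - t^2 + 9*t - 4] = -60*t - 2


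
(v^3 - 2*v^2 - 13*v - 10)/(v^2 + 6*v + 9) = (v^3 - 2*v^2 - 13*v - 10)/(v^2 + 6*v + 9)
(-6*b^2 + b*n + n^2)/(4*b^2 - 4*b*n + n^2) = (-3*b - n)/(2*b - n)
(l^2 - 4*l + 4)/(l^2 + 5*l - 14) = (l - 2)/(l + 7)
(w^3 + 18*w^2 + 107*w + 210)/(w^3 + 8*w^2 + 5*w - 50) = (w^2 + 13*w + 42)/(w^2 + 3*w - 10)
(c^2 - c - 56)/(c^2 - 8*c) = (c + 7)/c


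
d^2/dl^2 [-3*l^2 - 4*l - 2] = -6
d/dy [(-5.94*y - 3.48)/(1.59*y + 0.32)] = (5.775516*y + 1.162368)/(1.59*y + 0.32)^3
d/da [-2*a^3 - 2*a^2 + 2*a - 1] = -6*a^2 - 4*a + 2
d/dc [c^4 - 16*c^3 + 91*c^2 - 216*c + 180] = 4*c^3 - 48*c^2 + 182*c - 216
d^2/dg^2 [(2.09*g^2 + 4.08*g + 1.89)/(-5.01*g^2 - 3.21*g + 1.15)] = (-137.593638*g^3 - 356.884344*g^2 - 323.412534*g - 96.378658)/(125.751501*g^6 + 241.713963*g^5 + 68.275278*g^4 - 77.890329*g^3 - 15.67197*g^2 + 12.735675*g - 1.520875)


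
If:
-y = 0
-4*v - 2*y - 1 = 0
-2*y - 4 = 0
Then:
No Solution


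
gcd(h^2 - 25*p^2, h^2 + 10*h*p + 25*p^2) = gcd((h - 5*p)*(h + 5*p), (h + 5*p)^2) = h + 5*p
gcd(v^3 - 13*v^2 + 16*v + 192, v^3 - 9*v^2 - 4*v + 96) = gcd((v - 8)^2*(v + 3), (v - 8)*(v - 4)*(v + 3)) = v^2 - 5*v - 24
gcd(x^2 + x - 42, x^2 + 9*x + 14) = x + 7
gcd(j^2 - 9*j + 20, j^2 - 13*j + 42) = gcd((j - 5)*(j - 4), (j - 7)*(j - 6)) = 1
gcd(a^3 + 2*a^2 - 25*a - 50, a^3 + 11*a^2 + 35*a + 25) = a + 5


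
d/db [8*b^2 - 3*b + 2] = 16*b - 3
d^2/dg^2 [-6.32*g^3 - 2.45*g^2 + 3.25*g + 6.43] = -37.92*g - 4.9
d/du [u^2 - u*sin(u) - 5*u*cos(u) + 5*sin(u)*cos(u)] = 5*u*sin(u) - u*cos(u) + 2*u - sin(u) - 5*cos(u) + 5*cos(2*u)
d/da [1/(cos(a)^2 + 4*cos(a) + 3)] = 2*(cos(a) + 2)*sin(a)/(cos(a)^2 + 4*cos(a) + 3)^2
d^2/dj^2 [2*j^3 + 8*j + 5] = 12*j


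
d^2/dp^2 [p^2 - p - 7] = 2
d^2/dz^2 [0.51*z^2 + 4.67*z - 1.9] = 1.02000000000000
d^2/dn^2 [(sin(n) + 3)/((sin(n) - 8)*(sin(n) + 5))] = (-sin(n)^5 - 15*sin(n)^4 - 211*sin(n)^3 - 369*sin(n)^2 - 1054*sin(n) + 54)/((sin(n) - 8)^3*(sin(n) + 5)^3)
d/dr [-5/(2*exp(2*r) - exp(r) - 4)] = (20*exp(r) - 5)*exp(r)/(-2*exp(2*r) + exp(r) + 4)^2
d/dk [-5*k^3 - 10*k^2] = 5*k*(-3*k - 4)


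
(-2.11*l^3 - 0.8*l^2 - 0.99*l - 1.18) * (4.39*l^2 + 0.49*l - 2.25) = -9.2629*l^5 - 4.5459*l^4 + 0.00939999999999941*l^3 - 3.8653*l^2 + 1.6493*l + 2.655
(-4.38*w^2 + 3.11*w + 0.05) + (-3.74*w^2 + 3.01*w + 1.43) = -8.12*w^2 + 6.12*w + 1.48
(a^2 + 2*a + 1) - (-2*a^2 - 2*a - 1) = 3*a^2 + 4*a + 2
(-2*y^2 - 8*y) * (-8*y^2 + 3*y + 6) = 16*y^4 + 58*y^3 - 36*y^2 - 48*y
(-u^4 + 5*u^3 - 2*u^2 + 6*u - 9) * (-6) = 6*u^4 - 30*u^3 + 12*u^2 - 36*u + 54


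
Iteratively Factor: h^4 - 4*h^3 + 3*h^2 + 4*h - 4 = (h - 1)*(h^3 - 3*h^2 + 4) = (h - 2)*(h - 1)*(h^2 - h - 2) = (h - 2)*(h - 1)*(h + 1)*(h - 2)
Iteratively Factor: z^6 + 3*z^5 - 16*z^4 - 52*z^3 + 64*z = (z)*(z^5 + 3*z^4 - 16*z^3 - 52*z^2 + 64) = z*(z - 1)*(z^4 + 4*z^3 - 12*z^2 - 64*z - 64) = z*(z - 1)*(z + 4)*(z^3 - 12*z - 16) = z*(z - 1)*(z + 2)*(z + 4)*(z^2 - 2*z - 8) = z*(z - 4)*(z - 1)*(z + 2)*(z + 4)*(z + 2)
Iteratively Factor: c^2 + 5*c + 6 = (c + 3)*(c + 2)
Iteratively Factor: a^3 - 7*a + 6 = (a + 3)*(a^2 - 3*a + 2) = (a - 1)*(a + 3)*(a - 2)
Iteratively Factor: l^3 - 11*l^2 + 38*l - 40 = (l - 4)*(l^2 - 7*l + 10) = (l - 4)*(l - 2)*(l - 5)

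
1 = 1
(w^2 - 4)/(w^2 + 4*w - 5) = (w^2 - 4)/(w^2 + 4*w - 5)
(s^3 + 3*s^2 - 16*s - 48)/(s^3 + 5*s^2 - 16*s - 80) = (s + 3)/(s + 5)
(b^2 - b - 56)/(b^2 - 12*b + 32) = (b + 7)/(b - 4)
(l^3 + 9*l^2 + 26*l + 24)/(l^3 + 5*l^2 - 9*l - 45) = (l^2 + 6*l + 8)/(l^2 + 2*l - 15)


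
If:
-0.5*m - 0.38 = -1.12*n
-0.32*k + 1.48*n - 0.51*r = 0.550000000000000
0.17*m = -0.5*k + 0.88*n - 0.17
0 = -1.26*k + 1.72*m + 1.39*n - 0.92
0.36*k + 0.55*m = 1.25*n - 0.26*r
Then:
No Solution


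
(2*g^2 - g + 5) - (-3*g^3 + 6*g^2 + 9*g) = 3*g^3 - 4*g^2 - 10*g + 5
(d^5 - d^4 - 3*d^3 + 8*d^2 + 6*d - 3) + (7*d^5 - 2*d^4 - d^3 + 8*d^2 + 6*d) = 8*d^5 - 3*d^4 - 4*d^3 + 16*d^2 + 12*d - 3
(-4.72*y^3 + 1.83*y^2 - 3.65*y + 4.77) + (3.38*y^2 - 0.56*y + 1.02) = -4.72*y^3 + 5.21*y^2 - 4.21*y + 5.79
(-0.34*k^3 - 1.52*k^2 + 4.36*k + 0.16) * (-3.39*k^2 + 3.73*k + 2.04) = 1.1526*k^5 + 3.8846*k^4 - 21.1436*k^3 + 12.6196*k^2 + 9.4912*k + 0.3264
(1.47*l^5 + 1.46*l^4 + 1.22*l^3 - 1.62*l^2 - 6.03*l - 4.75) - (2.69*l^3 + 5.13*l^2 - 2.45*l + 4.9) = 1.47*l^5 + 1.46*l^4 - 1.47*l^3 - 6.75*l^2 - 3.58*l - 9.65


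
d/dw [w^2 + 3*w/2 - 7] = 2*w + 3/2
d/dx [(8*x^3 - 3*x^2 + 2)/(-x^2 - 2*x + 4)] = 2*(-4*x^4 - 16*x^3 + 51*x^2 - 10*x + 2)/(x^4 + 4*x^3 - 4*x^2 - 16*x + 16)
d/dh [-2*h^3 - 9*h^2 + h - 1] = -6*h^2 - 18*h + 1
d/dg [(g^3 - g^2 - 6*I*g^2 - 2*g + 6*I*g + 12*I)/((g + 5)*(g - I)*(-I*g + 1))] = 2*(3*g^4*(-1 + I) + 3*g^3*(2 + I) + 12*g^2*(3 + I) + 5*g*(18 - I) - 9 - 5*I)/(g^6 + 10*g^5 + 27*g^4 + 20*g^3 + 51*g^2 + 10*g + 25)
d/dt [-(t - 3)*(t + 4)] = -2*t - 1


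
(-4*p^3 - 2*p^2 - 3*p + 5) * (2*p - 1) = -8*p^4 - 4*p^2 + 13*p - 5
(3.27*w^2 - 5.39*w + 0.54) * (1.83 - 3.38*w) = -11.0526*w^3 + 24.2023*w^2 - 11.6889*w + 0.9882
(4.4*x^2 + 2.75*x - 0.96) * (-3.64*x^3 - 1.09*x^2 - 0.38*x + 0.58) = -16.016*x^5 - 14.806*x^4 - 1.1751*x^3 + 2.5534*x^2 + 1.9598*x - 0.5568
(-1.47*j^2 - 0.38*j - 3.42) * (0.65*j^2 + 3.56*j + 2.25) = -0.9555*j^4 - 5.4802*j^3 - 6.8833*j^2 - 13.0302*j - 7.695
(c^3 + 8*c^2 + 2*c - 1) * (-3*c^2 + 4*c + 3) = -3*c^5 - 20*c^4 + 29*c^3 + 35*c^2 + 2*c - 3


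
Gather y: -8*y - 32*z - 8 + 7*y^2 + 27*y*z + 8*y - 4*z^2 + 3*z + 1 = 7*y^2 + 27*y*z - 4*z^2 - 29*z - 7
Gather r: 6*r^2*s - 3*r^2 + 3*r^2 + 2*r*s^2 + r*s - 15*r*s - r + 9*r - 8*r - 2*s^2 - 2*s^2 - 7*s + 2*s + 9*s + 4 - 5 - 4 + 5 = 6*r^2*s + r*(2*s^2 - 14*s) - 4*s^2 + 4*s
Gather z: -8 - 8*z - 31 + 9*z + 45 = z + 6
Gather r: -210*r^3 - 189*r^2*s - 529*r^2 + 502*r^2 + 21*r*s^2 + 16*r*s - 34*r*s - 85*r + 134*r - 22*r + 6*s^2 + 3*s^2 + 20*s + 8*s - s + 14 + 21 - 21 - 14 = -210*r^3 + r^2*(-189*s - 27) + r*(21*s^2 - 18*s + 27) + 9*s^2 + 27*s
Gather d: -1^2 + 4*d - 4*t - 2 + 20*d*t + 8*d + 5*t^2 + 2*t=d*(20*t + 12) + 5*t^2 - 2*t - 3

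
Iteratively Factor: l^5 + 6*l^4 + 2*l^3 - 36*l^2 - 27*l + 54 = (l - 1)*(l^4 + 7*l^3 + 9*l^2 - 27*l - 54) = (l - 2)*(l - 1)*(l^3 + 9*l^2 + 27*l + 27) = (l - 2)*(l - 1)*(l + 3)*(l^2 + 6*l + 9) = (l - 2)*(l - 1)*(l + 3)^2*(l + 3)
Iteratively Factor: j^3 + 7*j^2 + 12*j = (j + 3)*(j^2 + 4*j) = (j + 3)*(j + 4)*(j)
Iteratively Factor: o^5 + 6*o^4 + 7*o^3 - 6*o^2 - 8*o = (o + 4)*(o^4 + 2*o^3 - o^2 - 2*o) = (o + 2)*(o + 4)*(o^3 - o) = (o - 1)*(o + 2)*(o + 4)*(o^2 + o) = o*(o - 1)*(o + 2)*(o + 4)*(o + 1)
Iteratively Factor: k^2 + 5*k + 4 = (k + 1)*(k + 4)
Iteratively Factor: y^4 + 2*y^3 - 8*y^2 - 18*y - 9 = (y + 1)*(y^3 + y^2 - 9*y - 9) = (y - 3)*(y + 1)*(y^2 + 4*y + 3) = (y - 3)*(y + 1)*(y + 3)*(y + 1)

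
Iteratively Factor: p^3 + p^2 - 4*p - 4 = (p + 2)*(p^2 - p - 2) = (p + 1)*(p + 2)*(p - 2)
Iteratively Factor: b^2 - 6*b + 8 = (b - 2)*(b - 4)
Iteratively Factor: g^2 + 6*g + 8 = (g + 2)*(g + 4)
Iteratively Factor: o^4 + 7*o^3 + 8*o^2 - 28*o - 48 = (o + 3)*(o^3 + 4*o^2 - 4*o - 16) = (o + 2)*(o + 3)*(o^2 + 2*o - 8) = (o - 2)*(o + 2)*(o + 3)*(o + 4)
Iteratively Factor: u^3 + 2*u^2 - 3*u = (u + 3)*(u^2 - u) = (u - 1)*(u + 3)*(u)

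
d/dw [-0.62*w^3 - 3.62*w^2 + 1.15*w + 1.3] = -1.86*w^2 - 7.24*w + 1.15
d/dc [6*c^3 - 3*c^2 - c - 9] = 18*c^2 - 6*c - 1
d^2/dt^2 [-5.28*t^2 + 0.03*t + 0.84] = -10.5600000000000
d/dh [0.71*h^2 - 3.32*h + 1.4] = 1.42*h - 3.32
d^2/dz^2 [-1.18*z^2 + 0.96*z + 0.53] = -2.36000000000000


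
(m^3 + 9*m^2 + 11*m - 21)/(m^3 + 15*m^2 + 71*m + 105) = (m - 1)/(m + 5)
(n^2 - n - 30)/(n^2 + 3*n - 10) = (n - 6)/(n - 2)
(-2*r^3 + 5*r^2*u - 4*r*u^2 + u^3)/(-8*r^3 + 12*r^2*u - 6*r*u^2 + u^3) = (r^2 - 2*r*u + u^2)/(4*r^2 - 4*r*u + u^2)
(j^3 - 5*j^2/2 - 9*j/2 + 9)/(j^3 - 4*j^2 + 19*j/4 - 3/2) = 2*(j^2 - j - 6)/(2*j^2 - 5*j + 2)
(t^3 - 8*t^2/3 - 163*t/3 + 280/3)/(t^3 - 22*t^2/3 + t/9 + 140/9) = 3*(t^2 - t - 56)/(3*t^2 - 17*t - 28)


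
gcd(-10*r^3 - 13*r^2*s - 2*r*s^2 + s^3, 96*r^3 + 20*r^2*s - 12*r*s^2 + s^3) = 2*r + s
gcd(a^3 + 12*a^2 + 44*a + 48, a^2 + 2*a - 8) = a + 4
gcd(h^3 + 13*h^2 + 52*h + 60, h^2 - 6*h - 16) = h + 2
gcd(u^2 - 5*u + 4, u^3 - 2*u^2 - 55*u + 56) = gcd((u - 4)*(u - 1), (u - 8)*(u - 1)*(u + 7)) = u - 1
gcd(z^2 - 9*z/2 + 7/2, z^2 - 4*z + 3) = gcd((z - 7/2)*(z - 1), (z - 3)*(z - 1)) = z - 1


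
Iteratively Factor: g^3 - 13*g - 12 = (g + 1)*(g^2 - g - 12) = (g - 4)*(g + 1)*(g + 3)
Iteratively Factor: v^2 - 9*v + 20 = (v - 5)*(v - 4)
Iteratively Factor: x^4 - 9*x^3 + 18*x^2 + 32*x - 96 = (x - 4)*(x^3 - 5*x^2 - 2*x + 24) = (x - 4)*(x - 3)*(x^2 - 2*x - 8) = (x - 4)^2*(x - 3)*(x + 2)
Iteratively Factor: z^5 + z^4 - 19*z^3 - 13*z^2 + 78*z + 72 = (z + 2)*(z^4 - z^3 - 17*z^2 + 21*z + 36) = (z + 2)*(z + 4)*(z^3 - 5*z^2 + 3*z + 9) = (z + 1)*(z + 2)*(z + 4)*(z^2 - 6*z + 9) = (z - 3)*(z + 1)*(z + 2)*(z + 4)*(z - 3)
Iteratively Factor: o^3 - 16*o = (o)*(o^2 - 16) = o*(o - 4)*(o + 4)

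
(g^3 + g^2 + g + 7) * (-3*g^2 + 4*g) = -3*g^5 + g^4 + g^3 - 17*g^2 + 28*g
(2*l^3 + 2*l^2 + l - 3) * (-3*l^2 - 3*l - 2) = -6*l^5 - 12*l^4 - 13*l^3 + 2*l^2 + 7*l + 6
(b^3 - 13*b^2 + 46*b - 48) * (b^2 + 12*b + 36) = b^5 - b^4 - 74*b^3 + 36*b^2 + 1080*b - 1728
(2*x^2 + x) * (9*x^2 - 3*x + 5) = 18*x^4 + 3*x^3 + 7*x^2 + 5*x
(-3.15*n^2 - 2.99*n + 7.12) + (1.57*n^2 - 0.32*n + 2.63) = -1.58*n^2 - 3.31*n + 9.75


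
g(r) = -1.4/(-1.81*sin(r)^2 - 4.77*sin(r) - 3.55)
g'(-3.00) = 0.70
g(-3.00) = 0.48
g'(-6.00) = -0.31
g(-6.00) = 0.28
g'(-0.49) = -1.30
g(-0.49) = 0.82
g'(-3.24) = 0.44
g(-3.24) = 0.35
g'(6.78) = -0.21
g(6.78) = 0.22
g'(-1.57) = -0.00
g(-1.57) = 2.37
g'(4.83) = -0.54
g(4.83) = 2.34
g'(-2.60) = 1.41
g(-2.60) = 0.89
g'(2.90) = 0.33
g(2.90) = 0.29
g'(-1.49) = -0.37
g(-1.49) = 2.36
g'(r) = -1.4*(3.62*sin(r)*cos(r) + 4.77*cos(r))/(-1.81*sin(r)^2 - 4.77*sin(r) - 3.55)^2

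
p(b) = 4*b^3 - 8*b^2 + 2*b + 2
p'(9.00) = 830.00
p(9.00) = 2288.00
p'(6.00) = 338.00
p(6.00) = 590.00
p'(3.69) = 106.35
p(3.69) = 101.42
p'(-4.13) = 272.76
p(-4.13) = -424.50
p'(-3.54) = 209.02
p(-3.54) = -282.78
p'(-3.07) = 164.22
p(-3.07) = -195.28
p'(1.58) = 6.68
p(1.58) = 0.97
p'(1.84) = 13.19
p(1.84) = 3.51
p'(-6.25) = 570.75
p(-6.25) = -1299.56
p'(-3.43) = 198.06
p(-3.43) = -260.39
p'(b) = 12*b^2 - 16*b + 2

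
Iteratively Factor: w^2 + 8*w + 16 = (w + 4)*(w + 4)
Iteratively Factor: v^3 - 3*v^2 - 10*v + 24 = (v - 4)*(v^2 + v - 6) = (v - 4)*(v + 3)*(v - 2)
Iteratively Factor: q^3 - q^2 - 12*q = (q + 3)*(q^2 - 4*q) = (q - 4)*(q + 3)*(q)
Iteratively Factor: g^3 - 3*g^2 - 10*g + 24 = (g + 3)*(g^2 - 6*g + 8) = (g - 4)*(g + 3)*(g - 2)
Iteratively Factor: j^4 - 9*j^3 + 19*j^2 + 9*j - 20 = (j + 1)*(j^3 - 10*j^2 + 29*j - 20) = (j - 5)*(j + 1)*(j^2 - 5*j + 4) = (j - 5)*(j - 1)*(j + 1)*(j - 4)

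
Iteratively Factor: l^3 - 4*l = (l + 2)*(l^2 - 2*l) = (l - 2)*(l + 2)*(l)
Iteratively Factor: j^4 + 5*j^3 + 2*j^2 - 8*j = (j + 2)*(j^3 + 3*j^2 - 4*j) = (j + 2)*(j + 4)*(j^2 - j) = j*(j + 2)*(j + 4)*(j - 1)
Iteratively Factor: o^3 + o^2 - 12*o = (o - 3)*(o^2 + 4*o) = (o - 3)*(o + 4)*(o)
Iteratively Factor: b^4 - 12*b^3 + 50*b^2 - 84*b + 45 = (b - 5)*(b^3 - 7*b^2 + 15*b - 9) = (b - 5)*(b - 1)*(b^2 - 6*b + 9) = (b - 5)*(b - 3)*(b - 1)*(b - 3)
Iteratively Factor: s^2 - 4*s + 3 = (s - 3)*(s - 1)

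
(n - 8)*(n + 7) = n^2 - n - 56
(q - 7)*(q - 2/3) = q^2 - 23*q/3 + 14/3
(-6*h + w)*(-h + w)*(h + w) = 6*h^3 - h^2*w - 6*h*w^2 + w^3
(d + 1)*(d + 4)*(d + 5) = d^3 + 10*d^2 + 29*d + 20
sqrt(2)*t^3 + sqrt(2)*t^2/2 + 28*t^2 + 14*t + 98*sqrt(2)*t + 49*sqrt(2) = (t + 7*sqrt(2))^2*(sqrt(2)*t + sqrt(2)/2)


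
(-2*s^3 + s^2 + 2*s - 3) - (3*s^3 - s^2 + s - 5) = -5*s^3 + 2*s^2 + s + 2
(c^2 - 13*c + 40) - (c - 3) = c^2 - 14*c + 43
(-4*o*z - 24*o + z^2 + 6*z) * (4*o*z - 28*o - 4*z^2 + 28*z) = -16*o^2*z^2 + 16*o^2*z + 672*o^2 + 20*o*z^3 - 20*o*z^2 - 840*o*z - 4*z^4 + 4*z^3 + 168*z^2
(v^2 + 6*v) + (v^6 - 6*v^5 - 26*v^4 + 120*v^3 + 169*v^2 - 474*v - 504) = v^6 - 6*v^5 - 26*v^4 + 120*v^3 + 170*v^2 - 468*v - 504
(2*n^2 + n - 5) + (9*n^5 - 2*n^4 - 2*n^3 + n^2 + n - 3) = 9*n^5 - 2*n^4 - 2*n^3 + 3*n^2 + 2*n - 8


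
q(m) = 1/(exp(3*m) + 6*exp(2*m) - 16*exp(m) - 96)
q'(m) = (-3*exp(3*m) - 12*exp(2*m) + 16*exp(m))/(exp(3*m) + 6*exp(2*m) - 16*exp(m) - 96)^2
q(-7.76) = -0.01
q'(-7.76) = 0.00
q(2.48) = 0.00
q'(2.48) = -0.00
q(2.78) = 0.00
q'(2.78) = -0.00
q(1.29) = -0.04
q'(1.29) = -0.33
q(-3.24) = -0.01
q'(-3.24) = 0.00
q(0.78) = -0.01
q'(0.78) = -0.01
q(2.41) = 0.00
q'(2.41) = -0.00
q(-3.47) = -0.01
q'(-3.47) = 0.00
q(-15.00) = -0.01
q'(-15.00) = 0.00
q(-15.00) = -0.01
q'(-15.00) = 0.00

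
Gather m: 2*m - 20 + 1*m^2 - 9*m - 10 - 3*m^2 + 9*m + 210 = -2*m^2 + 2*m + 180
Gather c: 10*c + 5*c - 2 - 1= 15*c - 3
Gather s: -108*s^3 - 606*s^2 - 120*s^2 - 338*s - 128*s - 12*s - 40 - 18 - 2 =-108*s^3 - 726*s^2 - 478*s - 60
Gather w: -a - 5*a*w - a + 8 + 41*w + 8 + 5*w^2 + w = -2*a + 5*w^2 + w*(42 - 5*a) + 16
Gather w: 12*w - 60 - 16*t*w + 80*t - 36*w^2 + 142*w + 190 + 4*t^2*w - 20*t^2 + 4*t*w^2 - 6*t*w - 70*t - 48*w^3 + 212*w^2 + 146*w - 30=-20*t^2 + 10*t - 48*w^3 + w^2*(4*t + 176) + w*(4*t^2 - 22*t + 300) + 100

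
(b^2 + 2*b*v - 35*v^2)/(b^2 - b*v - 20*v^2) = (b + 7*v)/(b + 4*v)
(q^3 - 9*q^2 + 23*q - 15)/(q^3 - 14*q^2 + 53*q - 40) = (q - 3)/(q - 8)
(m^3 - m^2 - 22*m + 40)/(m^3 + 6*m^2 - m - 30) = (m - 4)/(m + 3)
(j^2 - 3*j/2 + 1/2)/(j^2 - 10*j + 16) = (2*j^2 - 3*j + 1)/(2*(j^2 - 10*j + 16))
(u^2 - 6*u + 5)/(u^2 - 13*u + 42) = (u^2 - 6*u + 5)/(u^2 - 13*u + 42)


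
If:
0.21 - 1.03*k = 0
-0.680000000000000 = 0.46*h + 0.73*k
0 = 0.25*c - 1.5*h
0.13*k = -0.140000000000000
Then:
No Solution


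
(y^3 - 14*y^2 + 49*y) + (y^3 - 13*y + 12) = 2*y^3 - 14*y^2 + 36*y + 12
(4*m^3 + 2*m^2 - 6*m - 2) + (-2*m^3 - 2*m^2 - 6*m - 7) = 2*m^3 - 12*m - 9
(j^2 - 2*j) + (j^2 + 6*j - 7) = 2*j^2 + 4*j - 7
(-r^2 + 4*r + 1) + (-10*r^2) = -11*r^2 + 4*r + 1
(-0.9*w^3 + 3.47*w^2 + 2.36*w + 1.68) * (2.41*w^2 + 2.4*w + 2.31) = -2.169*w^5 + 6.2027*w^4 + 11.9366*w^3 + 17.7285*w^2 + 9.4836*w + 3.8808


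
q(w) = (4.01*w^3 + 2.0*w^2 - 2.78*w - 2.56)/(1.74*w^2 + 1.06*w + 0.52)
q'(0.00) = 4.69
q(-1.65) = -3.00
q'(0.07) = 5.79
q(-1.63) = -2.95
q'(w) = (-3.48*w - 1.06)*(4.01*w^3 + 2.0*w^2 - 2.78*w - 2.56)/(1.74*w^2 + 1.06*w + 0.52)^2 + (12.03*w^2 + 4.0*w - 2.78)/(1.74*w^2 + 1.06*w + 0.52) = (6.9774*w^4 + 8.5012*w^3 + 13.2128*w^2 + 10.9888*w + 1.268)/(3.0276*w^4 + 3.6888*w^3 + 2.9332*w^2 + 1.1024*w + 0.2704)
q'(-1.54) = 2.63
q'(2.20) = 2.70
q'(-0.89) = 0.37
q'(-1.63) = 2.65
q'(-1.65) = 2.65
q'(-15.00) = 2.31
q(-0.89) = -1.39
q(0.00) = -4.92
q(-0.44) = -3.31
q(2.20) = 3.88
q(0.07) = -4.55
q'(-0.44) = -9.65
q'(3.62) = 2.46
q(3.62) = 7.50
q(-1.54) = -2.71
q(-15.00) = -34.68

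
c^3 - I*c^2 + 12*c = c*(c - 4*I)*(c + 3*I)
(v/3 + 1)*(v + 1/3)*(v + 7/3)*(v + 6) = v^4/3 + 35*v^3/9 + 385*v^2/27 + 55*v/3 + 14/3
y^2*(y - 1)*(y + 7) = y^4 + 6*y^3 - 7*y^2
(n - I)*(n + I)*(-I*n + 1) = -I*n^3 + n^2 - I*n + 1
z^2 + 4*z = z*(z + 4)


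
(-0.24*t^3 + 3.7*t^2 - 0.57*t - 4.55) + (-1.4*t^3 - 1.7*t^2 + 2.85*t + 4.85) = -1.64*t^3 + 2.0*t^2 + 2.28*t + 0.3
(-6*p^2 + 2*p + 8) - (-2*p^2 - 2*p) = -4*p^2 + 4*p + 8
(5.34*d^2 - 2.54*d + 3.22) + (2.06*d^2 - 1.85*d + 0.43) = 7.4*d^2 - 4.39*d + 3.65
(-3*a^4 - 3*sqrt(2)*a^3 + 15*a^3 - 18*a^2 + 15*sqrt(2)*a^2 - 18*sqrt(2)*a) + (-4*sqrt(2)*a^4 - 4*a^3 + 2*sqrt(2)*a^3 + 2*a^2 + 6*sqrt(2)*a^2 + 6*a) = -4*sqrt(2)*a^4 - 3*a^4 - sqrt(2)*a^3 + 11*a^3 - 16*a^2 + 21*sqrt(2)*a^2 - 18*sqrt(2)*a + 6*a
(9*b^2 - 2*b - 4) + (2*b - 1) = 9*b^2 - 5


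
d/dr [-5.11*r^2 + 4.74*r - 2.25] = 4.74 - 10.22*r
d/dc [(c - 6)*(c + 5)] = 2*c - 1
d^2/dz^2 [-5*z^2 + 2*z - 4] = -10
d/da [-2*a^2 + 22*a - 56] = 22 - 4*a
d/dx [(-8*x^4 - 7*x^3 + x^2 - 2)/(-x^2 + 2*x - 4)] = (16*x^5 - 41*x^4 + 100*x^3 + 86*x^2 - 12*x + 4)/(x^4 - 4*x^3 + 12*x^2 - 16*x + 16)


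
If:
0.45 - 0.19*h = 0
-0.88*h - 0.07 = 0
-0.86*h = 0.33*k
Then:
No Solution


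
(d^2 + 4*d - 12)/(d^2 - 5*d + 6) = (d + 6)/(d - 3)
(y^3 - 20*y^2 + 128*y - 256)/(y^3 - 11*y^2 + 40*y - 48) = (y^2 - 16*y + 64)/(y^2 - 7*y + 12)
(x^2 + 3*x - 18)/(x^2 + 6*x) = (x - 3)/x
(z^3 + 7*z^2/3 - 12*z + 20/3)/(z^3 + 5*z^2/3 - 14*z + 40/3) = (3*z - 2)/(3*z - 4)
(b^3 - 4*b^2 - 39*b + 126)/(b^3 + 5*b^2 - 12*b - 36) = (b - 7)/(b + 2)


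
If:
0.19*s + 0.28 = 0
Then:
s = -1.47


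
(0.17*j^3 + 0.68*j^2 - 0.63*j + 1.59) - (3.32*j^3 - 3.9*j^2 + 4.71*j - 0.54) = -3.15*j^3 + 4.58*j^2 - 5.34*j + 2.13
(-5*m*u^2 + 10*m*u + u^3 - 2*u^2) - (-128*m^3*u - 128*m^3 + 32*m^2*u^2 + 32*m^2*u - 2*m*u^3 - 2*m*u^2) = 128*m^3*u + 128*m^3 - 32*m^2*u^2 - 32*m^2*u + 2*m*u^3 - 3*m*u^2 + 10*m*u + u^3 - 2*u^2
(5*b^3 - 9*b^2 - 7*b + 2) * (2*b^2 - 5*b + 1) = 10*b^5 - 43*b^4 + 36*b^3 + 30*b^2 - 17*b + 2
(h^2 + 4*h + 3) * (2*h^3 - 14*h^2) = 2*h^5 - 6*h^4 - 50*h^3 - 42*h^2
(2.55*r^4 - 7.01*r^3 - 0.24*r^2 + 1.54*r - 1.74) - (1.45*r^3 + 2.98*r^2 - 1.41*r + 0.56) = 2.55*r^4 - 8.46*r^3 - 3.22*r^2 + 2.95*r - 2.3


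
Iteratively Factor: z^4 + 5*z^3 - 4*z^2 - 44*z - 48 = (z - 3)*(z^3 + 8*z^2 + 20*z + 16) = (z - 3)*(z + 4)*(z^2 + 4*z + 4) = (z - 3)*(z + 2)*(z + 4)*(z + 2)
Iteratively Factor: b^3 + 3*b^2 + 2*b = (b + 1)*(b^2 + 2*b) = b*(b + 1)*(b + 2)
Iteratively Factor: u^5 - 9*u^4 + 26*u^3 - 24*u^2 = (u)*(u^4 - 9*u^3 + 26*u^2 - 24*u) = u*(u - 2)*(u^3 - 7*u^2 + 12*u) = u^2*(u - 2)*(u^2 - 7*u + 12) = u^2*(u - 3)*(u - 2)*(u - 4)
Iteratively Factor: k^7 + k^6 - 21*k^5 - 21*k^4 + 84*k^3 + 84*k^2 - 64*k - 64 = (k - 4)*(k^6 + 5*k^5 - k^4 - 25*k^3 - 16*k^2 + 20*k + 16) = (k - 4)*(k + 1)*(k^5 + 4*k^4 - 5*k^3 - 20*k^2 + 4*k + 16) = (k - 4)*(k + 1)^2*(k^4 + 3*k^3 - 8*k^2 - 12*k + 16) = (k - 4)*(k - 2)*(k + 1)^2*(k^3 + 5*k^2 + 2*k - 8) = (k - 4)*(k - 2)*(k + 1)^2*(k + 4)*(k^2 + k - 2) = (k - 4)*(k - 2)*(k - 1)*(k + 1)^2*(k + 4)*(k + 2)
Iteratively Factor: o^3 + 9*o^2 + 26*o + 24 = (o + 2)*(o^2 + 7*o + 12) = (o + 2)*(o + 4)*(o + 3)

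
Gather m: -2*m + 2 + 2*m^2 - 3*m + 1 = 2*m^2 - 5*m + 3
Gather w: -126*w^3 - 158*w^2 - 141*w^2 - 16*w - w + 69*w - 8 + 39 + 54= -126*w^3 - 299*w^2 + 52*w + 85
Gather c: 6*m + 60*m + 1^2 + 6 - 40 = 66*m - 33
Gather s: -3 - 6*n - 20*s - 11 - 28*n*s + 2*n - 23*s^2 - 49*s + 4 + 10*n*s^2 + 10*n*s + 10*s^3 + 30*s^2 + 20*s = -4*n + 10*s^3 + s^2*(10*n + 7) + s*(-18*n - 49) - 10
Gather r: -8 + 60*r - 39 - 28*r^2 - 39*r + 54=-28*r^2 + 21*r + 7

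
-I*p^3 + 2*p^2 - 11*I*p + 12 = (p - 3*I)*(p + 4*I)*(-I*p + 1)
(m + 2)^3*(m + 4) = m^4 + 10*m^3 + 36*m^2 + 56*m + 32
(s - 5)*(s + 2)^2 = s^3 - s^2 - 16*s - 20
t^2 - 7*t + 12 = (t - 4)*(t - 3)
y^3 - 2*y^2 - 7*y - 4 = (y - 4)*(y + 1)^2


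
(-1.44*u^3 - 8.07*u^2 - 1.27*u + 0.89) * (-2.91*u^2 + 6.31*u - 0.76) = 4.1904*u^5 + 14.3973*u^4 - 46.1316*u^3 - 4.4704*u^2 + 6.5811*u - 0.6764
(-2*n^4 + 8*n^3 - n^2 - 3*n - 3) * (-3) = 6*n^4 - 24*n^3 + 3*n^2 + 9*n + 9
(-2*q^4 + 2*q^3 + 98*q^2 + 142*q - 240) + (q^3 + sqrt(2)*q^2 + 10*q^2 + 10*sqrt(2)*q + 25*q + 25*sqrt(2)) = -2*q^4 + 3*q^3 + sqrt(2)*q^2 + 108*q^2 + 10*sqrt(2)*q + 167*q - 240 + 25*sqrt(2)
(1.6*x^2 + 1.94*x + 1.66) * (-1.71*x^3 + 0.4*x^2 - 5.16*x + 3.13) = -2.736*x^5 - 2.6774*x^4 - 10.3186*x^3 - 4.3384*x^2 - 2.4934*x + 5.1958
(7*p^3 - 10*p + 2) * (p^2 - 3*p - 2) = 7*p^5 - 21*p^4 - 24*p^3 + 32*p^2 + 14*p - 4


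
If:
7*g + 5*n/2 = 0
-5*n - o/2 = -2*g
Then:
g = o/32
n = -7*o/80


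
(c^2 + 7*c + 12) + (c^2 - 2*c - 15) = 2*c^2 + 5*c - 3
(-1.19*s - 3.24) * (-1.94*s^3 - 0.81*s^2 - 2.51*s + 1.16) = 2.3086*s^4 + 7.2495*s^3 + 5.6113*s^2 + 6.752*s - 3.7584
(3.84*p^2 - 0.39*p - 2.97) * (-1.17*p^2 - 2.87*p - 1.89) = -4.4928*p^4 - 10.5645*p^3 - 2.6634*p^2 + 9.261*p + 5.6133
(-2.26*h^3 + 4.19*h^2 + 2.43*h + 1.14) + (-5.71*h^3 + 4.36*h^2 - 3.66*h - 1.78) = -7.97*h^3 + 8.55*h^2 - 1.23*h - 0.64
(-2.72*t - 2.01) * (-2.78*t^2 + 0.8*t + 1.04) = 7.5616*t^3 + 3.4118*t^2 - 4.4368*t - 2.0904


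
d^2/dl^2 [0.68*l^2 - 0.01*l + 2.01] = 1.36000000000000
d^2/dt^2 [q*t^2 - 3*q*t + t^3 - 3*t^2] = 2*q + 6*t - 6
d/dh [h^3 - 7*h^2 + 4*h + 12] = 3*h^2 - 14*h + 4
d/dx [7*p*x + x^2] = 7*p + 2*x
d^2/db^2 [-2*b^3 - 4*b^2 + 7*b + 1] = -12*b - 8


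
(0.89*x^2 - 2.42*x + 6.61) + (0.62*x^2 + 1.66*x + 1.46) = 1.51*x^2 - 0.76*x + 8.07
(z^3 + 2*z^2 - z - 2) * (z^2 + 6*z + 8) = z^5 + 8*z^4 + 19*z^3 + 8*z^2 - 20*z - 16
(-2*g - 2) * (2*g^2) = -4*g^3 - 4*g^2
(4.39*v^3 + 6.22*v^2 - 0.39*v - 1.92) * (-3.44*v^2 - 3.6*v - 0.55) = -15.1016*v^5 - 37.2008*v^4 - 23.4649*v^3 + 4.5878*v^2 + 7.1265*v + 1.056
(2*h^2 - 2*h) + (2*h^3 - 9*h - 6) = 2*h^3 + 2*h^2 - 11*h - 6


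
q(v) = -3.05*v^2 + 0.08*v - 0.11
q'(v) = 0.08 - 6.1*v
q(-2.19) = -14.91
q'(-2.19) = 13.44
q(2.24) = -15.23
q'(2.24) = -13.58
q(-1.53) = -7.37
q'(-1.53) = 9.41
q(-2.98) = -27.43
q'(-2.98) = 18.26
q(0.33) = -0.42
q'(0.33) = -1.93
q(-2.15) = -14.38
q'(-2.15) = 13.20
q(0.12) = -0.14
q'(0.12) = -0.65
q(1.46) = -6.49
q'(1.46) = -8.83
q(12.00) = -438.35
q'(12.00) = -73.12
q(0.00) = -0.11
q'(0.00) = 0.08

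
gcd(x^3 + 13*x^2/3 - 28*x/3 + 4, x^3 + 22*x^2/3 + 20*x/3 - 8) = x^2 + 16*x/3 - 4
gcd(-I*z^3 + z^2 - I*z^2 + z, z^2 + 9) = 1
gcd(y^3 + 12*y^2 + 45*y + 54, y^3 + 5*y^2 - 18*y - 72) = y^2 + 9*y + 18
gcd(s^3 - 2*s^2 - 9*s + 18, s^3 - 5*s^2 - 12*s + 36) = s^2 + s - 6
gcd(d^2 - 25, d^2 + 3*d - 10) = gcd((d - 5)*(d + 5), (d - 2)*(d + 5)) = d + 5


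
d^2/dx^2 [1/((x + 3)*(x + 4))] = 2*((x + 3)^2 + (x + 3)*(x + 4) + (x + 4)^2)/((x + 3)^3*(x + 4)^3)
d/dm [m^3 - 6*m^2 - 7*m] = 3*m^2 - 12*m - 7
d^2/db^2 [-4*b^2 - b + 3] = -8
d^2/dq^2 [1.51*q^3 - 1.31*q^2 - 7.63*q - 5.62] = 9.06*q - 2.62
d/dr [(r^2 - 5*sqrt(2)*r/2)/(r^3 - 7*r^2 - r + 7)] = (r*(2*r - 5*sqrt(2))*(-3*r^2 + 14*r + 1) + (4*r - 5*sqrt(2))*(r^3 - 7*r^2 - r + 7))/(2*(r^3 - 7*r^2 - r + 7)^2)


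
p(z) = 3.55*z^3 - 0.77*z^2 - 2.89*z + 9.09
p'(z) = 10.65*z^2 - 1.54*z - 2.89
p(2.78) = 71.38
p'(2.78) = 75.14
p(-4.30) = -274.97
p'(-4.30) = 200.65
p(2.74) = 68.42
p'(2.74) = 72.85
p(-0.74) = 9.37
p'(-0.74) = 4.08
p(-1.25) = 4.57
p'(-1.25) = 15.68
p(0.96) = 8.75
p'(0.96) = 5.45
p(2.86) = 77.57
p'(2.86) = 79.82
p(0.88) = 8.37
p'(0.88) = 4.00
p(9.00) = 2508.66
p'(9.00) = 845.90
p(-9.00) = -2615.22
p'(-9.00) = 873.62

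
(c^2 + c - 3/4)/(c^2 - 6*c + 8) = (c^2 + c - 3/4)/(c^2 - 6*c + 8)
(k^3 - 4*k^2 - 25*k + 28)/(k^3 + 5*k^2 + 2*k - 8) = (k - 7)/(k + 2)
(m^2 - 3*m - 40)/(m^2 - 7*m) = (m^2 - 3*m - 40)/(m*(m - 7))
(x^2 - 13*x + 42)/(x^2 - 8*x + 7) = (x - 6)/(x - 1)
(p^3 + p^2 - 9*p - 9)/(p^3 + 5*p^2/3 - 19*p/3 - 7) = 3*(p - 3)/(3*p - 7)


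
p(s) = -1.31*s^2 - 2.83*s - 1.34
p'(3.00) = -10.69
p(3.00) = -21.62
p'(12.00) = -34.27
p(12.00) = -223.94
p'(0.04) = -2.93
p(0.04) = -1.46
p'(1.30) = -6.24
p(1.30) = -7.23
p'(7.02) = -21.22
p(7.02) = -85.76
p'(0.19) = -3.33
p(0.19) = -1.92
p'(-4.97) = 10.19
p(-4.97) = -19.63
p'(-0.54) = -1.42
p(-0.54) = -0.19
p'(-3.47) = 6.26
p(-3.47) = -7.29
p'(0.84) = -5.03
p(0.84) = -4.64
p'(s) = -2.62*s - 2.83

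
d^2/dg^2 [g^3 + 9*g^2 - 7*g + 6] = 6*g + 18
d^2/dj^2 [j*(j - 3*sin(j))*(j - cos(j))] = 3*j^2*sin(j) + j^2*cos(j) + 4*j*sin(j) - 6*j*sin(2*j) - 12*j*cos(j) + 6*j - 6*sin(j) - 2*cos(j) + 6*cos(2*j)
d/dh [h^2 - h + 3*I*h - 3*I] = 2*h - 1 + 3*I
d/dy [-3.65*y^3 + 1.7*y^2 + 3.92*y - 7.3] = -10.95*y^2 + 3.4*y + 3.92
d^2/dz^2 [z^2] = 2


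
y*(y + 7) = y^2 + 7*y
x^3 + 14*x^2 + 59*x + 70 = (x + 2)*(x + 5)*(x + 7)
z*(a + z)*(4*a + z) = 4*a^2*z + 5*a*z^2 + z^3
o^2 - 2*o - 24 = (o - 6)*(o + 4)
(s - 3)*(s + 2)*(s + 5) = s^3 + 4*s^2 - 11*s - 30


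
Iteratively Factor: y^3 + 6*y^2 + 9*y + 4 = (y + 4)*(y^2 + 2*y + 1) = (y + 1)*(y + 4)*(y + 1)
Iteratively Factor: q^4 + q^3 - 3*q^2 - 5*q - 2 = (q - 2)*(q^3 + 3*q^2 + 3*q + 1) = (q - 2)*(q + 1)*(q^2 + 2*q + 1) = (q - 2)*(q + 1)^2*(q + 1)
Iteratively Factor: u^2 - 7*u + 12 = (u - 4)*(u - 3)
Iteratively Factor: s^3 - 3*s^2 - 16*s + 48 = (s - 3)*(s^2 - 16) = (s - 3)*(s + 4)*(s - 4)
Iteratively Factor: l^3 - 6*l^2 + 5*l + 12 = (l + 1)*(l^2 - 7*l + 12) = (l - 3)*(l + 1)*(l - 4)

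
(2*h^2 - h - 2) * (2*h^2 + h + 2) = 4*h^4 - h^2 - 4*h - 4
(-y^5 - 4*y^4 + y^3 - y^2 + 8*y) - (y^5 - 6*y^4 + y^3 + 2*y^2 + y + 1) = -2*y^5 + 2*y^4 - 3*y^2 + 7*y - 1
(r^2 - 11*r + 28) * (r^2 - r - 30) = r^4 - 12*r^3 + 9*r^2 + 302*r - 840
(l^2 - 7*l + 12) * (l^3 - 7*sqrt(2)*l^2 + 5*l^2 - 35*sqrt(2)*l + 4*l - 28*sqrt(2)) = l^5 - 7*sqrt(2)*l^4 - 2*l^4 - 19*l^3 + 14*sqrt(2)*l^3 + 32*l^2 + 133*sqrt(2)*l^2 - 224*sqrt(2)*l + 48*l - 336*sqrt(2)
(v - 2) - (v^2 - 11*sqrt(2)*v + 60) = -v^2 + v + 11*sqrt(2)*v - 62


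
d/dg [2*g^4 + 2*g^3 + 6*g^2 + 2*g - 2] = 8*g^3 + 6*g^2 + 12*g + 2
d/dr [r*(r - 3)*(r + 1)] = 3*r^2 - 4*r - 3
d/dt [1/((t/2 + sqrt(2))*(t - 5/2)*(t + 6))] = 4*(-2*(t + 6)*(t + 2*sqrt(2)) - (t + 6)*(2*t - 5) - (t + 2*sqrt(2))*(2*t - 5))/((t + 6)^2*(t + 2*sqrt(2))^2*(2*t - 5)^2)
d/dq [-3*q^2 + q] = 1 - 6*q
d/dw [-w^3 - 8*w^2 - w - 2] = -3*w^2 - 16*w - 1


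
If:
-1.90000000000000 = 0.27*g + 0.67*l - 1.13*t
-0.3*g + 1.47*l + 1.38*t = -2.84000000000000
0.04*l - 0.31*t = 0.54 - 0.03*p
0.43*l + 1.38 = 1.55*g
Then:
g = 0.26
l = -2.26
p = 25.20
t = 0.41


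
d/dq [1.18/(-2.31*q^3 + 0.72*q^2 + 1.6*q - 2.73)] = (8.1774*q^2 - 1.6992*q - 1.888)/(2.31*q^3 - 0.72*q^2 - 1.6*q + 2.73)^2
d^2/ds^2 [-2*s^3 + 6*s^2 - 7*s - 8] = 12 - 12*s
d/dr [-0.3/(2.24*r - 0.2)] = 0.672/(2.24*r - 0.2)^2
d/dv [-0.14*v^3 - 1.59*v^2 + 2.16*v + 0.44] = -0.42*v^2 - 3.18*v + 2.16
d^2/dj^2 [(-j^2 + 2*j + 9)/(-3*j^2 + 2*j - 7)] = 12*(-2*j^3 - 51*j^2 + 48*j + 29)/(27*j^6 - 54*j^5 + 225*j^4 - 260*j^3 + 525*j^2 - 294*j + 343)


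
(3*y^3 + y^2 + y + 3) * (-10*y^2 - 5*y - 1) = -30*y^5 - 25*y^4 - 18*y^3 - 36*y^2 - 16*y - 3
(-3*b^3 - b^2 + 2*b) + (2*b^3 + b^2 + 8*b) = -b^3 + 10*b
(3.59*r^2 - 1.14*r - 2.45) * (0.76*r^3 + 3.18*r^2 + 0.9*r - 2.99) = 2.7284*r^5 + 10.5498*r^4 - 2.2562*r^3 - 19.5511*r^2 + 1.2036*r + 7.3255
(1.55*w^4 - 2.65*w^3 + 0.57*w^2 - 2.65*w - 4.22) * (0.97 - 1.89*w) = -2.9295*w^5 + 6.512*w^4 - 3.6478*w^3 + 5.5614*w^2 + 5.4053*w - 4.0934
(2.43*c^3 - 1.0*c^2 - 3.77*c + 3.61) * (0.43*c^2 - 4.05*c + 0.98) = 1.0449*c^5 - 10.2715*c^4 + 4.8103*c^3 + 15.8408*c^2 - 18.3151*c + 3.5378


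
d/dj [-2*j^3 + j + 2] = 1 - 6*j^2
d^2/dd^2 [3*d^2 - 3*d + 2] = 6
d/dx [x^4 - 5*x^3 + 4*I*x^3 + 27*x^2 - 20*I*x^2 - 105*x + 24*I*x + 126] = 4*x^3 + x^2*(-15 + 12*I) + x*(54 - 40*I) - 105 + 24*I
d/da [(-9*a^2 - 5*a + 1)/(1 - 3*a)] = (27*a^2 - 18*a - 2)/(9*a^2 - 6*a + 1)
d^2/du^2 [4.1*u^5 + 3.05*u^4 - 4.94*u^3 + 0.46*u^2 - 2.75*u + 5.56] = 82.0*u^3 + 36.6*u^2 - 29.64*u + 0.92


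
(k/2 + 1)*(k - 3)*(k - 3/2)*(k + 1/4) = k^4/2 - 9*k^3/8 - 41*k^2/16 + 63*k/16 + 9/8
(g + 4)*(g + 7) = g^2 + 11*g + 28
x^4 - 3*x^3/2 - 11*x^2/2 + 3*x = x*(x - 3)*(x - 1/2)*(x + 2)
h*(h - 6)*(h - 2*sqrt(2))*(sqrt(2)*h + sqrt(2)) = sqrt(2)*h^4 - 5*sqrt(2)*h^3 - 4*h^3 - 6*sqrt(2)*h^2 + 20*h^2 + 24*h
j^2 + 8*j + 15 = (j + 3)*(j + 5)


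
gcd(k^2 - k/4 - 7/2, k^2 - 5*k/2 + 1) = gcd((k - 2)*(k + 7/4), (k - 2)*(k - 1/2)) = k - 2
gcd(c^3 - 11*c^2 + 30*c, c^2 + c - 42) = c - 6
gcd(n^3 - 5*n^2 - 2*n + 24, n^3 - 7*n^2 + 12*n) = n^2 - 7*n + 12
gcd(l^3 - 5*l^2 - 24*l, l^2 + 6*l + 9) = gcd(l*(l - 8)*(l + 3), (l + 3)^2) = l + 3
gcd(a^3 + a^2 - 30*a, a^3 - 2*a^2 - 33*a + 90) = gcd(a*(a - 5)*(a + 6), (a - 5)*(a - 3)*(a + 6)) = a^2 + a - 30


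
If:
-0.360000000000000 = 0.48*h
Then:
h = -0.75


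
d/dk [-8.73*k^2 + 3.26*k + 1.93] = 3.26 - 17.46*k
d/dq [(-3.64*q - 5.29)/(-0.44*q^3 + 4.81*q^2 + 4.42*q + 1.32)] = (-3.2032*q^3 + 10.5256*q^2 + 50.8898*q + 18.577)/(0.1936*q^6 - 4.2328*q^5 + 19.2465*q^4 + 41.3588*q^3 + 32.2348*q^2 + 11.6688*q + 1.7424)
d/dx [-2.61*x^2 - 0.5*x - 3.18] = -5.22*x - 0.5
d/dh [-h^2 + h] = 1 - 2*h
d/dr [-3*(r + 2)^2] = -6*r - 12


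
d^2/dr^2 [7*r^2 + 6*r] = 14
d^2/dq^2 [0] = 0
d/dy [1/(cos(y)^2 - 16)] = 2*sin(y)*cos(y)/(cos(y)^2 - 16)^2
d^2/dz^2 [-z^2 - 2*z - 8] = -2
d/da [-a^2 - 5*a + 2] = -2*a - 5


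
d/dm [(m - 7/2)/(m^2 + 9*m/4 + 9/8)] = 64*(-m^2 + 7*m + 9)/(64*m^4 + 288*m^3 + 468*m^2 + 324*m + 81)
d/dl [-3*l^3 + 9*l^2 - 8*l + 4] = -9*l^2 + 18*l - 8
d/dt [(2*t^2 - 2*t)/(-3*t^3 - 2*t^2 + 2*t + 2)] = 2*(3*t^4 - 6*t^3 + 4*t - 2)/(9*t^6 + 12*t^5 - 8*t^4 - 20*t^3 - 4*t^2 + 8*t + 4)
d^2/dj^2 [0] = 0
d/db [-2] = 0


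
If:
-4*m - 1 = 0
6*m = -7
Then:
No Solution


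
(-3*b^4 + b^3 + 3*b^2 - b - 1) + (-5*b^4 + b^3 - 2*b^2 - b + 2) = -8*b^4 + 2*b^3 + b^2 - 2*b + 1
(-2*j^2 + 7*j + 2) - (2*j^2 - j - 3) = -4*j^2 + 8*j + 5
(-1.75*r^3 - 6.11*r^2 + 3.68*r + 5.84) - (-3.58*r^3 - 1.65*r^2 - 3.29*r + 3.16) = 1.83*r^3 - 4.46*r^2 + 6.97*r + 2.68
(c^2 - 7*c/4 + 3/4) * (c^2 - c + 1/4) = c^4 - 11*c^3/4 + 11*c^2/4 - 19*c/16 + 3/16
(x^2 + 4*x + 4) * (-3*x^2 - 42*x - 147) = -3*x^4 - 54*x^3 - 327*x^2 - 756*x - 588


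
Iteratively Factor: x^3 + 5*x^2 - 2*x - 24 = (x - 2)*(x^2 + 7*x + 12) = (x - 2)*(x + 4)*(x + 3)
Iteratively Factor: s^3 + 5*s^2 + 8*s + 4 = (s + 2)*(s^2 + 3*s + 2) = (s + 1)*(s + 2)*(s + 2)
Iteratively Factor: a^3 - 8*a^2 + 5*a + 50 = (a + 2)*(a^2 - 10*a + 25) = (a - 5)*(a + 2)*(a - 5)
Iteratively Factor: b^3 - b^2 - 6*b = (b + 2)*(b^2 - 3*b) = b*(b + 2)*(b - 3)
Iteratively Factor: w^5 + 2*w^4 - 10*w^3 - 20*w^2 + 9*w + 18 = (w + 3)*(w^4 - w^3 - 7*w^2 + w + 6) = (w + 1)*(w + 3)*(w^3 - 2*w^2 - 5*w + 6) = (w - 1)*(w + 1)*(w + 3)*(w^2 - w - 6) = (w - 3)*(w - 1)*(w + 1)*(w + 3)*(w + 2)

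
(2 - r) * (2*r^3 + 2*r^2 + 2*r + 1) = -2*r^4 + 2*r^3 + 2*r^2 + 3*r + 2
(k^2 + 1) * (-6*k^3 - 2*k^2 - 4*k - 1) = -6*k^5 - 2*k^4 - 10*k^3 - 3*k^2 - 4*k - 1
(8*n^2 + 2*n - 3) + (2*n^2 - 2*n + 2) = 10*n^2 - 1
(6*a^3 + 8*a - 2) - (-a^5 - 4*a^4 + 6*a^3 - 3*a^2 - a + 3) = a^5 + 4*a^4 + 3*a^2 + 9*a - 5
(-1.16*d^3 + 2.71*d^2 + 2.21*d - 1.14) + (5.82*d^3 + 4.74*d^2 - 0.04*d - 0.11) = 4.66*d^3 + 7.45*d^2 + 2.17*d - 1.25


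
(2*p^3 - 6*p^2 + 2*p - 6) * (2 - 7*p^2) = -14*p^5 + 42*p^4 - 10*p^3 + 30*p^2 + 4*p - 12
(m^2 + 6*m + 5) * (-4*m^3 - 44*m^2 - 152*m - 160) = -4*m^5 - 68*m^4 - 436*m^3 - 1292*m^2 - 1720*m - 800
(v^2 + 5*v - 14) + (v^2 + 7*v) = 2*v^2 + 12*v - 14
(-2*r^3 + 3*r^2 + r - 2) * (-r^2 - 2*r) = 2*r^5 + r^4 - 7*r^3 + 4*r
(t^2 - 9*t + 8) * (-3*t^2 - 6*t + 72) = -3*t^4 + 21*t^3 + 102*t^2 - 696*t + 576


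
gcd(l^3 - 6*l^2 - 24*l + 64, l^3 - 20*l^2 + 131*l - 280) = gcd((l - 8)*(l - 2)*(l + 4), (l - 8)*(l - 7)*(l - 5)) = l - 8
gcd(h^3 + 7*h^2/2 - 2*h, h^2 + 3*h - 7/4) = h - 1/2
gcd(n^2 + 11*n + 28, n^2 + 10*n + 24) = n + 4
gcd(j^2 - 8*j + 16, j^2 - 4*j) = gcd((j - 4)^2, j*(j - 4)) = j - 4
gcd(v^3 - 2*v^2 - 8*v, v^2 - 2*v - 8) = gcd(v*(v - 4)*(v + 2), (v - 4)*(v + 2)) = v^2 - 2*v - 8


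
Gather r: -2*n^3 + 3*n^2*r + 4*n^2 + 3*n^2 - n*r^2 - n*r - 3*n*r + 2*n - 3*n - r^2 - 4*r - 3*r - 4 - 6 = -2*n^3 + 7*n^2 - n + r^2*(-n - 1) + r*(3*n^2 - 4*n - 7) - 10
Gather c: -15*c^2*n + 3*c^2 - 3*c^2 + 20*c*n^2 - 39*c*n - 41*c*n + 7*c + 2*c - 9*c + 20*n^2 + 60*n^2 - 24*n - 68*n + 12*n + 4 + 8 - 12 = -15*c^2*n + c*(20*n^2 - 80*n) + 80*n^2 - 80*n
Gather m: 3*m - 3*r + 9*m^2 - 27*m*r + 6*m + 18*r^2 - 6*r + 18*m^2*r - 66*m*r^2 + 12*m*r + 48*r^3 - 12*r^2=m^2*(18*r + 9) + m*(-66*r^2 - 15*r + 9) + 48*r^3 + 6*r^2 - 9*r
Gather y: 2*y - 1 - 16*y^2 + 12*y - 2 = -16*y^2 + 14*y - 3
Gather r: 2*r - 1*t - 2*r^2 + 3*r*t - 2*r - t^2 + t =-2*r^2 + 3*r*t - t^2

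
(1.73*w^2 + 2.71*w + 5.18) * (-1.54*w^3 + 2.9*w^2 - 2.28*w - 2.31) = -2.6642*w^5 + 0.843599999999999*w^4 - 4.0626*w^3 + 4.8469*w^2 - 18.0705*w - 11.9658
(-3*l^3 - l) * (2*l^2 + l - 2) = -6*l^5 - 3*l^4 + 4*l^3 - l^2 + 2*l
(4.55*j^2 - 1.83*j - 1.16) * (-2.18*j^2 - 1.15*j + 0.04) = -9.919*j^4 - 1.2431*j^3 + 4.8153*j^2 + 1.2608*j - 0.0464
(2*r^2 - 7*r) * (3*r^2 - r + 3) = 6*r^4 - 23*r^3 + 13*r^2 - 21*r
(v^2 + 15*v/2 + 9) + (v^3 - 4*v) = v^3 + v^2 + 7*v/2 + 9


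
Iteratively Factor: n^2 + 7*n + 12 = (n + 3)*(n + 4)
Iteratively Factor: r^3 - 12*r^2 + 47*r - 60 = (r - 5)*(r^2 - 7*r + 12) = (r - 5)*(r - 4)*(r - 3)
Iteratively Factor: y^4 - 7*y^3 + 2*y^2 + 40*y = (y - 4)*(y^3 - 3*y^2 - 10*y) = (y - 5)*(y - 4)*(y^2 + 2*y) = (y - 5)*(y - 4)*(y + 2)*(y)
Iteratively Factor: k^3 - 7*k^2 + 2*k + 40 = (k - 5)*(k^2 - 2*k - 8) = (k - 5)*(k + 2)*(k - 4)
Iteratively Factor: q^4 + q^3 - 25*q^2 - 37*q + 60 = (q + 3)*(q^3 - 2*q^2 - 19*q + 20) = (q + 3)*(q + 4)*(q^2 - 6*q + 5) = (q - 5)*(q + 3)*(q + 4)*(q - 1)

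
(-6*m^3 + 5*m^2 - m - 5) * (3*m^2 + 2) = -18*m^5 + 15*m^4 - 15*m^3 - 5*m^2 - 2*m - 10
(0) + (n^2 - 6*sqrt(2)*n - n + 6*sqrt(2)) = n^2 - 6*sqrt(2)*n - n + 6*sqrt(2)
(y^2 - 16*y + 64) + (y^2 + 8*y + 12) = 2*y^2 - 8*y + 76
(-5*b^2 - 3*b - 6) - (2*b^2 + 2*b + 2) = -7*b^2 - 5*b - 8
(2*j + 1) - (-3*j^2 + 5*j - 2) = 3*j^2 - 3*j + 3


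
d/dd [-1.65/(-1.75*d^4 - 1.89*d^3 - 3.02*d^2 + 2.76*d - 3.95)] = (-11.55*d^3 - 9.3555*d^2 - 9.966*d + 4.554)/(1.75*d^4 + 1.89*d^3 + 3.02*d^2 - 2.76*d + 3.95)^2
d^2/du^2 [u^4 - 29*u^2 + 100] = 12*u^2 - 58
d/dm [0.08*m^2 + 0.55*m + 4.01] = 0.16*m + 0.55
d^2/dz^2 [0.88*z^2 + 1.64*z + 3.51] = 1.76000000000000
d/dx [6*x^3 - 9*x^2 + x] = 18*x^2 - 18*x + 1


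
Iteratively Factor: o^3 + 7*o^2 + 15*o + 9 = (o + 3)*(o^2 + 4*o + 3) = (o + 1)*(o + 3)*(o + 3)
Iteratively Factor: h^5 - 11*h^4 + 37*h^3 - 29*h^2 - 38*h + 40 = (h - 2)*(h^4 - 9*h^3 + 19*h^2 + 9*h - 20) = (h - 2)*(h - 1)*(h^3 - 8*h^2 + 11*h + 20) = (h - 5)*(h - 2)*(h - 1)*(h^2 - 3*h - 4) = (h - 5)*(h - 2)*(h - 1)*(h + 1)*(h - 4)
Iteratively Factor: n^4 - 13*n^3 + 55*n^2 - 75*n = (n - 5)*(n^3 - 8*n^2 + 15*n) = n*(n - 5)*(n^2 - 8*n + 15) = n*(n - 5)^2*(n - 3)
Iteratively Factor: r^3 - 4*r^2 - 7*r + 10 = (r + 2)*(r^2 - 6*r + 5) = (r - 5)*(r + 2)*(r - 1)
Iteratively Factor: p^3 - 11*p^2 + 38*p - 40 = (p - 4)*(p^2 - 7*p + 10) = (p - 5)*(p - 4)*(p - 2)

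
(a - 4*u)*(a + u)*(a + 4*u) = a^3 + a^2*u - 16*a*u^2 - 16*u^3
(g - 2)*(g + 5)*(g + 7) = g^3 + 10*g^2 + 11*g - 70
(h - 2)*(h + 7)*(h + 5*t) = h^3 + 5*h^2*t + 5*h^2 + 25*h*t - 14*h - 70*t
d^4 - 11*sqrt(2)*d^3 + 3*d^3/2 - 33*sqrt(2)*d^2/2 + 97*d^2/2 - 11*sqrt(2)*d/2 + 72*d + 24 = (d + 1/2)*(d + 1)*(d - 8*sqrt(2))*(d - 3*sqrt(2))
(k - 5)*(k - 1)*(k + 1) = k^3 - 5*k^2 - k + 5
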